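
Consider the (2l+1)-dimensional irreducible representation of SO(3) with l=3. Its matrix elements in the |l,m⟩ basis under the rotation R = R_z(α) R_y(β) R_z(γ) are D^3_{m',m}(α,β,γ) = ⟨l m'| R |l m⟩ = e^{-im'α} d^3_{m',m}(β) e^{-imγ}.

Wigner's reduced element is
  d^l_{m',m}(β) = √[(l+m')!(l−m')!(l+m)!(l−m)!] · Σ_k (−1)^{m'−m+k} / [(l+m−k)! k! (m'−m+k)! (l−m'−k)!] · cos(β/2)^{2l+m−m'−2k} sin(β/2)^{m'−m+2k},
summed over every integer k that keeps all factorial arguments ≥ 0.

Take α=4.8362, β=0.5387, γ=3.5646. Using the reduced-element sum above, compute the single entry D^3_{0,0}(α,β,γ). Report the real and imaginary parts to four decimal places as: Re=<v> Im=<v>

Re=0.2936 Im=0.0000

First d^3_{0,0}(β=0.5387), then the phase factors e^{-i(0)α} and e^{-i(0)γ}:
With c≡cos(β/2)=0.963944 and s≡sin(β/2)=0.266105, N=[6·6·6·6]^{1/2}=36.000000
The bounds max(0,m−m')=0 and min(l+m,l−m')=3 give 4 terms
  k=0: (−1)^0·36.0000/(36)·0.9639^6·0.2661^0 = +0.802252
  k=1: (−1)^1·36.0000/(4)·0.9639^4·0.2661^2 = -0.550244
  k=2: (−1)^2·36.0000/(4)·0.9639^2·0.2661^4 = +0.041933
  k=3: (−1)^3·36.0000/(36)·0.9639^0·0.2661^6 = -0.000355
d^3_{0,0}(0.5387) = +0.802252 -0.550244 +0.041933 -0.000355 = +0.293586
Phases: e^{-i·(0)·4.8362}=+1.000000+0.000000i, e^{-i·(0)·3.5646}=+1.000000+0.000000i ⇒ D=+0.293586+0.000000i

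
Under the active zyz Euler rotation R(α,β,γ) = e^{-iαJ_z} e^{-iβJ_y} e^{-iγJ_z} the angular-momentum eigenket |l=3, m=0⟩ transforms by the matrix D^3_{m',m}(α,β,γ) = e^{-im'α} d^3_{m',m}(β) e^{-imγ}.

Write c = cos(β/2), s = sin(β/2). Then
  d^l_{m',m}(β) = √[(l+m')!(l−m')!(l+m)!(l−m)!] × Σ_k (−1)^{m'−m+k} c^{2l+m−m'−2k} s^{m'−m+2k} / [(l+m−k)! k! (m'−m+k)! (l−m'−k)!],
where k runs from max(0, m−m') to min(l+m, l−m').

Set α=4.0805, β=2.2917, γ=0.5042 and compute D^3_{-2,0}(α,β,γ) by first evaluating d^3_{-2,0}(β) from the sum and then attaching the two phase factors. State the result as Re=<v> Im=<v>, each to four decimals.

Re=0.1541 Im=-0.4862

First d^3_{-2,0}(β=2.2917), then the phase factors e^{-i(-2)α} and e^{-i(0)γ}:
Half-angle: c=0.412272, s=0.911061. N=√(1·120·6·6)=65.726707
The bounds max(0,m−m')=2 and min(l+m,l−m')=3 give 2 terms
  k=2: (−1)^0·65.7267/(12)·0.4123^4·0.9111^2 = +0.131338
  k=3: (−1)^1·65.7267/(12)·0.4123^2·0.9111^4 = -0.641383
d^3_{-2,0}(2.2917) = +0.131338 -0.641383 = -0.510045
Attach z-rotation phases: D = e^{-i(-2)(4.0805)}·(-0.510045)·e^{-i(0)(0.5042)} = +0.154145-0.486195i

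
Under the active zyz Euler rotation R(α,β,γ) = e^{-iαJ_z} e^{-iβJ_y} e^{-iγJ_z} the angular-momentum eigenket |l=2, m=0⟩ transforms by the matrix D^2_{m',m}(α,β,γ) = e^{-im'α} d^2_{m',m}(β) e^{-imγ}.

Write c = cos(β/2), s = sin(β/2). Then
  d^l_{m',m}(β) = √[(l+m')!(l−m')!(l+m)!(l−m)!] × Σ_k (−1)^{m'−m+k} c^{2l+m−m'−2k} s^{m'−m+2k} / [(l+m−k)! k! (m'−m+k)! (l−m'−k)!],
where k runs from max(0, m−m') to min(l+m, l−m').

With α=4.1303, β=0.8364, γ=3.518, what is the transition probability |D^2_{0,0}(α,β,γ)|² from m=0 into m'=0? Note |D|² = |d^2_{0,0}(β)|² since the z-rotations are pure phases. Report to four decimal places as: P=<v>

First d^2_{0,0}(β=0.8364), then the phase factors e^{-i(0)α} and e^{-i(0)γ}:
With c≡cos(β/2)=0.913821 and s≡sin(β/2)=0.406116, N=[2·2·2·2]^{1/2}=4.000000
Admissible k: 0..2 (factorial args all ≥0)
  k=0: (−1)^0·4.0000/(4)·0.9138^4·0.4061^0 = +0.697341
  k=1: (−1)^1·4.0000/(1)·0.9138^2·0.4061^2 = -0.550913
  k=2: (−1)^2·4.0000/(4)·0.9138^0·0.4061^4 = +0.027202
d^2_{0,0}(0.8364) = +0.697341 -0.550913 +0.027202 = +0.173630
|D^2_{0,0}|² = |d^2_{0,0}(β)|² = (+0.173630)² = 0.030147 (the z-rotation phases have unit modulus)

P=0.0301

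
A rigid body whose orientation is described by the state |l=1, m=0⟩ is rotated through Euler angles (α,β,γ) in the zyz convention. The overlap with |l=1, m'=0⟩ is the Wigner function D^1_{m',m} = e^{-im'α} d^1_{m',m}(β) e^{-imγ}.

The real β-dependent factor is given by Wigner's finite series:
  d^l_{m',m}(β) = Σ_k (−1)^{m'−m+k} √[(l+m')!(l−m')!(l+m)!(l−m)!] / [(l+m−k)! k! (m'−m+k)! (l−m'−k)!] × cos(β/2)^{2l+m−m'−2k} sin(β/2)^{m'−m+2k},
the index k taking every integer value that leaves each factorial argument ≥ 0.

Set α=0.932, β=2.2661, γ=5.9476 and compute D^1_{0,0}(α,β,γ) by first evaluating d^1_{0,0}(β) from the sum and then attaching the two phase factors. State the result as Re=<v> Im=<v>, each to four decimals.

Re=-0.6406 Im=0.0000

Split into d^1_{0,0}(β=2.2661) × two z-phases.
c=cos(2.2661/2)=0.423899, s=sin(2.2661/2)=0.905709; N=√[1·1·1·1]=1.000000
k: max(0,(0)−(0))=0 … min(1+(0),1−(0))=1
  k=0: (−1)^0·1.0000/(1)·0.4239^2·0.9057^0 = +0.179691
  k=1: (−1)^1·1.0000/(1)·0.4239^0·0.9057^2 = -0.820309
d^1_{0,0}(2.2661) = +0.179691 -0.820309 = -0.640619
Phases: e^{-i·(0)·0.932}=+1.000000+0.000000i, e^{-i·(0)·5.9476}=+1.000000+0.000000i ⇒ D=-0.640619+0.000000i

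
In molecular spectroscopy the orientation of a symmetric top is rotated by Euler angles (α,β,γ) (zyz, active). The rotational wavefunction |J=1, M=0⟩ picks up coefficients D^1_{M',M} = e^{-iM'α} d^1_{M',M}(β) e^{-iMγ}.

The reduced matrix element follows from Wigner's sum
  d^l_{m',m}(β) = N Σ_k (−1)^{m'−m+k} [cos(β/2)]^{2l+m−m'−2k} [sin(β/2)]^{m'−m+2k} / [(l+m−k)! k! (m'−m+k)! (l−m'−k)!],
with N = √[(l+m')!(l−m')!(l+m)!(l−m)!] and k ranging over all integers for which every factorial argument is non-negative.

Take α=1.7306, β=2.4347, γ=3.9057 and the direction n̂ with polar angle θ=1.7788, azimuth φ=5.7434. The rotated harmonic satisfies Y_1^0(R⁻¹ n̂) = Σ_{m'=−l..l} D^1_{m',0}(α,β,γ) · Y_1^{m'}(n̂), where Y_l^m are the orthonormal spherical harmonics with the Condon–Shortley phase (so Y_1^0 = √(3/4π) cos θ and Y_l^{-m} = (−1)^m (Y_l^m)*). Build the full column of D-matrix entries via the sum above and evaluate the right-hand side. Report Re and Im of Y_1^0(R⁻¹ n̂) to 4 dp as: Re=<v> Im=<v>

Re=-0.1232 Im=0.0000

Need the full column D^1_{m',0} for m'=−1..1 at α=1.7306, β=2.4347, γ=3.9057.
cos(β/2)=0.346133, sin(β/2)=0.938185
d^1_{-1,0}: single k=1 term ⇒ +0.459248;  D = -0.073077+0.453396i
d^1_{0,0}: k∈[0..1] ⇒ +0.119808 -0.880192 = -0.760384;  D = -0.760384+0.000000i
d^1_{1,0}: single k=0 term ⇒ -0.459248;  D = +0.073077+0.453396i
Y_1^{m'}(θ=1.7788,φ=5.7434) and Σ D·Y over m':
  (-0.0731+0.4534i)·(+0.2900+0.1737i)  (-0.7604+0.0000i)·(-0.1009+0.0000i)  (+0.0731+0.4534i)·(-0.2900+0.1737i)
Y_1^0(R⁻¹ n̂) = -0.123206+0.000000i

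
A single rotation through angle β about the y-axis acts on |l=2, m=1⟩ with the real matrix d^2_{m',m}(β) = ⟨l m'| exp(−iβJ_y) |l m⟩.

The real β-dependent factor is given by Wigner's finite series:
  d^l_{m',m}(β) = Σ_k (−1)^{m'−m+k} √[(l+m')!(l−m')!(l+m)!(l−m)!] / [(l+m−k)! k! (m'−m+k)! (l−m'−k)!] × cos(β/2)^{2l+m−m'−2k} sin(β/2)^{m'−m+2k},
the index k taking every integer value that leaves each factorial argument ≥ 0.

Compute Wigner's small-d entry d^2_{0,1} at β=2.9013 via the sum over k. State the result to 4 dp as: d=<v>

d^2_{0,1}(β=2.9013) via Wigner's sum:
Half-angle: c=0.119857, s=0.992791. N=√(2·2·6·1)=4.898979
k: max(0,(1)−(0))=1 … min(2+(1),2−(0))=2
  k=1: (−1)^0·4.8990/(2)·0.1199^3·0.9928^1 = +0.004187
  k=2: (−1)^1·4.8990/(2)·0.1199^1·0.9928^3 = -0.287286
d^2_{0,1}(2.9013) = +0.004187 -0.287286 = -0.283099

d=-0.2831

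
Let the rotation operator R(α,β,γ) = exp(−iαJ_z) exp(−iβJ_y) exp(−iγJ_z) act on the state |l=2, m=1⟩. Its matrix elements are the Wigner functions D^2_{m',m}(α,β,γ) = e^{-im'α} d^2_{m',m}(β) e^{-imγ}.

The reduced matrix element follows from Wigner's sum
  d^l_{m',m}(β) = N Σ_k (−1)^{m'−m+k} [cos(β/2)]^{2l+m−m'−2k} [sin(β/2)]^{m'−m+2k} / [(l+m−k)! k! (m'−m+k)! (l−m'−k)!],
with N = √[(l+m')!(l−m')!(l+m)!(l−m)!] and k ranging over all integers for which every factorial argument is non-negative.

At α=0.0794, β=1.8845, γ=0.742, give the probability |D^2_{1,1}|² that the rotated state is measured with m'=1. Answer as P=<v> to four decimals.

Split into d^2_{1,1}(β=1.8845) × two z-phases.
c=cos(1.8845/2)=0.587970, s=sin(1.8845/2)=0.808883; N=√[6·1·6·1]=6.000000
k∈{0,1} keeps every argument non-negative
  k=0: (−1)^0·6.0000/(6)·0.5880^4·0.8089^0 = +0.119514
  k=1: (−1)^1·6.0000/(2)·0.5880^2·0.8089^2 = -0.678582
d^2_{1,1}(1.8845) = +0.119514 -0.678582 = -0.559068
|D^2_{1,1}|² = |d^2_{1,1}(β)|² = (-0.559068)² = 0.312557 (the z-rotation phases have unit modulus)

P=0.3126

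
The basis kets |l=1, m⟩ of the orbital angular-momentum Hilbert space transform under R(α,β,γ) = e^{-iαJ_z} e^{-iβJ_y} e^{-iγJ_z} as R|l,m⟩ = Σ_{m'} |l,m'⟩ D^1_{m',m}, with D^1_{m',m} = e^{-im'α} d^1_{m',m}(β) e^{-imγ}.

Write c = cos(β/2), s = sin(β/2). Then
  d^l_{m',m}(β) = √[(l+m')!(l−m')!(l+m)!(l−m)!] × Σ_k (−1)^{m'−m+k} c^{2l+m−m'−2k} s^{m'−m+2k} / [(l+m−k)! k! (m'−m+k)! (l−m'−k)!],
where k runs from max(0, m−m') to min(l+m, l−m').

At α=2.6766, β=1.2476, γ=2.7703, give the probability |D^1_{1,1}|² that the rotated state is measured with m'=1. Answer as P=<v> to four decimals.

P=0.4340

D^1_{1,1}(2.6766,1.2476,2.7703) = e^{-i·1·2.6766}·d^1_{1,1}(1.2476)·e^{-i·1·2.7703}. Compute d first:
With c≡cos(β/2)=0.811665 and s≡sin(β/2)=0.584124, N=[2·1·2·1]^{1/2}=2.000000
The bounds max(0,m−m')=0 and min(l+m,l−m')=0 give 1 term
  k=0: (−1)^0·2.0000/(2)·0.8117^2·0.5841^0 = +0.658800
d^1_{1,1}(1.2476) = +0.658800
|D^1_{1,1}|² = |d^1_{1,1}(β)|² = (+0.658800)² = 0.434017 (the z-rotation phases have unit modulus)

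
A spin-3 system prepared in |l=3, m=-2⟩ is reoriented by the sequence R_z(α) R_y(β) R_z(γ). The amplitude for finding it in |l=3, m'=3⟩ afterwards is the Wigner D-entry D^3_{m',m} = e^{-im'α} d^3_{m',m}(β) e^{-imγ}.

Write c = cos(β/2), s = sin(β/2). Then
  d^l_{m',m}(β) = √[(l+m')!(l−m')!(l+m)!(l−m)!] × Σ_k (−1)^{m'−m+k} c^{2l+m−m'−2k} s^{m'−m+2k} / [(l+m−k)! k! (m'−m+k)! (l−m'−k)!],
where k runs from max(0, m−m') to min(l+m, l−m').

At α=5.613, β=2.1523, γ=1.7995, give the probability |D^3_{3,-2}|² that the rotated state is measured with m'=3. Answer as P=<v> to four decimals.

P=0.3772

First d^3_{3,-2}(β=2.1523), then the phase factors e^{-i(3)α} and e^{-i(-2)γ}:
With c≡cos(β/2)=0.474720 and s≡sin(β/2)=0.880137, N=[720·1·1·120]^{1/2}=293.938769
k: max(0,(-2)−(3))=0 … min(3+(-2),3−(3))=0
  k=0: (−1)^5·293.9388/(120)·0.4747^1·0.8801^5 = -0.614135
d^3_{3,-2}(2.1523) = -0.614135
|D^3_{3,-2}|² = |d^3_{3,-2}(β)|² = (-0.614135)² = 0.377162 (the z-rotation phases have unit modulus)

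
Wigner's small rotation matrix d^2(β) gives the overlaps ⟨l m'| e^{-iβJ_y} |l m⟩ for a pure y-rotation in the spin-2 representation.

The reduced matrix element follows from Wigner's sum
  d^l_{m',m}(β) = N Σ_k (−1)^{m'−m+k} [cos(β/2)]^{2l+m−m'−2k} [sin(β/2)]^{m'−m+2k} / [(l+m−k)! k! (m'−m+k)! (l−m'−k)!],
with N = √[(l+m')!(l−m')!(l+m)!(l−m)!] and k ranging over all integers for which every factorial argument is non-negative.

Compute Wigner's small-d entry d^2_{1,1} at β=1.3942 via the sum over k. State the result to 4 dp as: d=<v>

d^2_{1,1}(β=1.3942) via Wigner's sum:
With c≡cos(β/2)=0.766707 and s≡sin(β/2)=0.641997, N=[6·1·6·1]^{1/2}=6.000000
k∈{0,1} keeps every argument non-negative
  k=0: (−1)^0·6.0000/(6)·0.7667^4·0.6420^0 = +0.345556
  k=1: (−1)^1·6.0000/(2)·0.7667^2·0.6420^2 = -0.726852
d^2_{1,1}(1.3942) = +0.345556 -0.726852 = -0.381297

d=-0.3813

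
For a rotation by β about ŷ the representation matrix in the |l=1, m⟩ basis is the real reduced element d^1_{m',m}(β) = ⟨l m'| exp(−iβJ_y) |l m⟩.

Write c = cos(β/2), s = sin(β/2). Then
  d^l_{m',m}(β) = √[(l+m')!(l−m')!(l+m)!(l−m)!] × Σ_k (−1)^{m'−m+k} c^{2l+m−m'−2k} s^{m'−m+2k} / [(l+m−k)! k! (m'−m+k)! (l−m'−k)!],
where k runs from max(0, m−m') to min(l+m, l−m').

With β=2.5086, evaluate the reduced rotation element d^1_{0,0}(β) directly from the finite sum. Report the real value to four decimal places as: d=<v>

d^1_{0,0}(β=2.5086) via Wigner's sum:
With c≡cos(β/2)=0.311239 and s≡sin(β/2)=0.950332, N=[1·1·1·1]^{1/2}=1.000000
The bounds max(0,m−m')=0 and min(l+m,l−m')=1 give 2 terms
  k=0: (−1)^0·1.0000/(1)·0.3112^2·0.9503^0 = +0.096870
  k=1: (−1)^1·1.0000/(1)·0.3112^0·0.9503^2 = -0.903130
d^1_{0,0}(2.5086) = +0.096870 -0.903130 = -0.806261

d=-0.8063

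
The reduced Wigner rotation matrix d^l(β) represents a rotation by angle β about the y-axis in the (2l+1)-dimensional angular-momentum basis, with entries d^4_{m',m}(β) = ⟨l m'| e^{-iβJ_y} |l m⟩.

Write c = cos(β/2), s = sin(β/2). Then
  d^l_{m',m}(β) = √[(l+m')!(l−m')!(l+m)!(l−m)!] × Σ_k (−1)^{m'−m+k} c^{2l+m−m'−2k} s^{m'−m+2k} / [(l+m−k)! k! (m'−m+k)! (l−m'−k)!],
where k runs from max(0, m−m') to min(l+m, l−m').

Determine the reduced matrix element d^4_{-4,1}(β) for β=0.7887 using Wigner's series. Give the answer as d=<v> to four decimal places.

d^4_{-4,1}(β=0.7887) via Wigner's sum:
c=cos(0.7887/2)=0.923246, s=sin(0.7887/2)=0.384208; N=√[1·40320·120·6]=5387.986637
Admissible k: 5..5 (factorial args all ≥0)
  k=5: (−1)^0·5387.9866/(720)·0.9232^3·0.3842^5 = +0.049304
d^4_{-4,1}(0.7887) = +0.049304

d=0.0493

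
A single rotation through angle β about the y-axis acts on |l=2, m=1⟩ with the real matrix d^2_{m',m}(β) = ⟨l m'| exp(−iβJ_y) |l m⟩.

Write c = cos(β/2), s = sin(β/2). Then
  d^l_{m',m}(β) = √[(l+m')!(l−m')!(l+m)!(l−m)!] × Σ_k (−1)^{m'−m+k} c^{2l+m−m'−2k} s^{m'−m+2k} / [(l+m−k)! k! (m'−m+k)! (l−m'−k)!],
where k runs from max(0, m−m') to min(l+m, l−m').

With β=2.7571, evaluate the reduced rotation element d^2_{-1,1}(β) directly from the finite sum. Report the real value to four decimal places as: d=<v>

d^2_{-1,1}(β=2.7571) via Wigner's sum:
Half-angle: c=0.191064, s=0.981578. N=√(1·6·6·1)=6.000000
k: max(0,(1)−(-1))=2 … min(2+(1),2−(-1))=3
  k=2: (−1)^0·6.0000/(2)·0.1911^2·0.9816^2 = +0.105519
  k=3: (−1)^1·6.0000/(6)·0.1911^0·0.9816^4 = -0.928322
d^2_{-1,1}(2.7571) = +0.105519 -0.928322 = -0.822803

d=-0.8228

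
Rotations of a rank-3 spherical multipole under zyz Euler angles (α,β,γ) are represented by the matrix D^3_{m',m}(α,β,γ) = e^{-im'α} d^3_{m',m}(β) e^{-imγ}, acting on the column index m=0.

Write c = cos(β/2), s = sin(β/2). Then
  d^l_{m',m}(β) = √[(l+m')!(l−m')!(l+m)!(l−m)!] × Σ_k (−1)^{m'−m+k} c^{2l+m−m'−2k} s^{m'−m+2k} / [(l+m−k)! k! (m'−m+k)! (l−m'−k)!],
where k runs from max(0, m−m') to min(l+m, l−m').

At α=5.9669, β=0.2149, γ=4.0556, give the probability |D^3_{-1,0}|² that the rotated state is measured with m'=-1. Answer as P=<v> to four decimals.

First d^3_{-1,0}(β=0.2149), then the phase factors e^{-i(-1)α} and e^{-i(0)γ}:
With c≡cos(β/2)=0.994233 and s≡sin(β/2)=0.107243, N=[2·24·6·6]^{1/2}=41.569219
Admissible k: 1..3 (factorial args all ≥0)
  k=1: (−1)^0·41.5692/(12)·0.9942^5·0.1072^1 = +0.360912
  k=2: (−1)^1·41.5692/(4)·0.9942^3·0.1072^3 = -0.012598
  k=3: (−1)^2·41.5692/(12)·0.9942^1·0.1072^5 = +0.000049
d^3_{-1,0}(0.2149) = +0.360912 -0.012598 +0.000049 = +0.348363
|D^3_{-1,0}|² = |d^3_{-1,0}(β)|² = (+0.348363)² = 0.121357 (the z-rotation phases have unit modulus)

P=0.1214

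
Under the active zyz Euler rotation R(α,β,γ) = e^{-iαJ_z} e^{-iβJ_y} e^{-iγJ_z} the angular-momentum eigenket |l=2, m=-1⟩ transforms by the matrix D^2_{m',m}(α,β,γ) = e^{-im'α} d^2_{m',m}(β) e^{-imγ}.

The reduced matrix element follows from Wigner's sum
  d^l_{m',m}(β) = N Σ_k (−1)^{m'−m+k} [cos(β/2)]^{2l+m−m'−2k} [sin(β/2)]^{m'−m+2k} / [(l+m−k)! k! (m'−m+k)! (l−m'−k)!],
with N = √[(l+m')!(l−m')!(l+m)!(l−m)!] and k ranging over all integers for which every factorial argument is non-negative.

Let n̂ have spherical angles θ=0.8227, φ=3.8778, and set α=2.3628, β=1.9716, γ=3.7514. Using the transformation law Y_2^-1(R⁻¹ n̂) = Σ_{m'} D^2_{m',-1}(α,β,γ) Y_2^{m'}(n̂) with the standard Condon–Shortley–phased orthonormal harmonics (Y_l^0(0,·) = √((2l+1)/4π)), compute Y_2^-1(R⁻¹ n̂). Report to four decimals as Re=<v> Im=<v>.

Need the full column D^2_{m',-1} for m'=−2..2 at α=2.3628, β=1.9716, γ=3.7514.
cos(β/2)=0.552196, sin(β/2)=0.833714
d^2_{-2,-1}: single k=1 term ⇒ +0.280755;  D = -0.163818+0.228007i
d^2_{-1,-1}: k∈[0..1] ⇒ +0.092977 -0.635832 = -0.542856;  D = -0.535123+0.091299i
d^2_{0,-1}: k∈[0..1] ⇒ -0.343853 +0.783828 = +0.439974;  D = -0.360673-0.251977i
d^2_{1,-1}: k∈[0..1] ⇒ +0.635832 -0.483135 = +0.152697;  D = +0.027667+0.150170i
d^2_{2,-1}: single k=0 term ⇒ -0.639993;  D = -0.359567+0.529436i
Y_2^{m'}(θ=0.8227,φ=3.8778) and Σ D·Y over m':
  (-0.1638+0.2280i)·(+0.0204-0.2065i)  (-0.5351+0.0913i)·(-0.2854+0.2587i)  (-0.3607-0.2520i)·(+0.1224+0.0000i)  (+0.0277+0.1502i)·(+0.2854+0.2587i)  (-0.3596+0.5294i)·(+0.0204+0.2065i)
Y_2^-1(R⁻¹ n̂) = -0.018895-0.170290i

Re=-0.0189 Im=-0.1703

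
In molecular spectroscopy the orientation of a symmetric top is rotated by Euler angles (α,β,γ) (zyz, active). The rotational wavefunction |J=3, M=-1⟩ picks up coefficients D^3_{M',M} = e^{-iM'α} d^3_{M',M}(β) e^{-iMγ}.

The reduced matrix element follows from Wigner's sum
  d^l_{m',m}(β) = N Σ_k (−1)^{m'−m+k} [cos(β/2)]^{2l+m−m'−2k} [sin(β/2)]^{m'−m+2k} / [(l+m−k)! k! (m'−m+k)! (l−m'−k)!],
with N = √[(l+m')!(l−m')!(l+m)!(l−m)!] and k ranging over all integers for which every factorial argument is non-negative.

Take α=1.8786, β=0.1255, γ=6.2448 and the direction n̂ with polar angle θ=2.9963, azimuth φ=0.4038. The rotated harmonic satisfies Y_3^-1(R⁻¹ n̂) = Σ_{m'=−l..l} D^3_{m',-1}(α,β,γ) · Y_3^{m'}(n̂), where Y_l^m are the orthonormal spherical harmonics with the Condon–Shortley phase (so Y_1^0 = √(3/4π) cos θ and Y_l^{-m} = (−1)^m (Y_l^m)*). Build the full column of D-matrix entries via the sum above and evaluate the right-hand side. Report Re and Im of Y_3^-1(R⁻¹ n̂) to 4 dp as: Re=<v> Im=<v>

Need the full column D^3_{m',-1} for m'=−3..3 at α=1.8786, β=0.1255, γ=6.2448.
cos(β/2)=0.998032, sin(β/2)=0.062709
d^3_{-3,-1}: single k=2 term ⇒ +0.015111;  D = +0.011695-0.009569i
d^3_{-2,-1}: k∈[1..2] ⇒ +0.196359 -0.001550 = +0.194809;  D = -0.163246-0.106307i
d^3_{-1,-1}: k∈[0..2] ⇒ +0.988249 -0.031212 +0.000092 = +0.957129;  D = -0.254760+0.922602i
d^3_{0,-1}: k∈[0..2] ⇒ -0.215100 +0.002548 -0.000003 = -0.212556;  D = -0.212400+0.008157i
d^3_{1,-1}: k∈[0..2] ⇒ +0.023409 -0.000123 +0.000000 = +0.023286;  D = -0.007901-0.021905i
d^3_{2,-1}: k∈[0..1] ⇒ -0.001550 +0.000003 = -0.001547;  D = +0.001228-0.000941i
d^3_{3,-1}: single k=0 term ⇒ +0.000060;  D = +0.000049+0.000034i
Y_3^{m'}(θ=2.9963,φ=0.4038) and Σ D·Y over m':
  (+0.0117-0.0096i)·(+0.0004-0.0012i)  (-0.1632-0.1063i)·(-0.0147+0.0153i)  (-0.2548+0.9226i)·(+0.1676-0.0716i)  (-0.2124+0.0082i)·(-0.6998+0.0000i)  (-0.0079-0.0219i)·(-0.1676-0.0716i)  (+0.0012-0.0009i)·(-0.0147-0.0153i)  (+0.0000+0.0000i)·(-0.0004-0.0012i)
Y_3^-1(R⁻¹ n̂) = +0.175744+0.170435i

Re=0.1757 Im=0.1704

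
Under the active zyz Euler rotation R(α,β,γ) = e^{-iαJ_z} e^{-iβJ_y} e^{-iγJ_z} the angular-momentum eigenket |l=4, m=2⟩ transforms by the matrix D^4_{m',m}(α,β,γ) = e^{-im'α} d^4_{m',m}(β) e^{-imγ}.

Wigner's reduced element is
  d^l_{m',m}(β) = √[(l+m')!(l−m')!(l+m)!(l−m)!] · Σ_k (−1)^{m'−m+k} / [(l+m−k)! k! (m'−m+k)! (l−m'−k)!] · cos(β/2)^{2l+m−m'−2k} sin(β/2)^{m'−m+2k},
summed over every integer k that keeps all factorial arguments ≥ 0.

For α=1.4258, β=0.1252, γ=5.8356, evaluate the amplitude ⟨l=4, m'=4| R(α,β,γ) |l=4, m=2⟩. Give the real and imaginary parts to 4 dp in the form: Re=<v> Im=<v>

Re=0.0020 Im=0.0204

D^4_{4,2}(1.4258,0.1252,5.8356) = e^{-i·4·1.4258}·d^4_{4,2}(0.1252)·e^{-i·2·5.8356}. Compute d first:
Half-angle: c=0.998041, s=0.062559. N=√(40320·1·720·2)=7619.763776
Admissible k: 0..0 (factorial args all ≥0)
  k=0: (−1)^2·7619.7638/(1440)·0.9980^6·0.0626^2 = +0.020467
d^4_{4,2}(0.1252) = +0.020467
Phases: e^{-i·(4)·1.4258}=+0.836471+0.548012i, e^{-i·(2)·5.8356}=+0.625386+0.780316i ⇒ D=+0.001954+0.020373i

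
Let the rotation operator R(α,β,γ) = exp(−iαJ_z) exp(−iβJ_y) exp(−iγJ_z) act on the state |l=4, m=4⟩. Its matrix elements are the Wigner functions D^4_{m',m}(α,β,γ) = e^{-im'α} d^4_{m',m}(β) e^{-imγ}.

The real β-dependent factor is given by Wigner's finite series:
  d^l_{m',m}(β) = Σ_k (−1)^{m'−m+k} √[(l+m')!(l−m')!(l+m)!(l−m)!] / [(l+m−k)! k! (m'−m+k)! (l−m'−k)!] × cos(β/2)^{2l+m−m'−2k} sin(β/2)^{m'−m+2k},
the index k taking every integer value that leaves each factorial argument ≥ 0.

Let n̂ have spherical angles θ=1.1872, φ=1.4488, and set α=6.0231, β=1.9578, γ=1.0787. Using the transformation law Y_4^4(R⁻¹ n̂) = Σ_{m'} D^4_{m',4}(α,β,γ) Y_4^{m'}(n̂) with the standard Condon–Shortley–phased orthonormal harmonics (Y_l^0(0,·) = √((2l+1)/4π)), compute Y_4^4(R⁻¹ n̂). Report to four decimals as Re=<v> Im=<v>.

Need the full column D^4_{m',4} for m'=−4..4 at α=6.0231, β=1.9578, γ=1.0787.
cos(β/2)=0.557936, sin(β/2)=0.829884
d^4_{-4,4}: single k=8 term ⇒ +0.224978;  D = +0.134852+0.180083i
d^4_{-3,4}: single k=7 term ⇒ +0.427811;  D = +0.159743+0.396868i
d^4_{-2,4}: single k=6 term ⇒ +0.538087;  D = +0.065794+0.534049i
d^4_{-1,4}: single k=5 term ⇒ +0.511604;  D = -0.070126+0.506775i
d^4_{0,4}: single k=4 term ⇒ +0.384553;  D = -0.148897+0.354556i
d^4_{1,4}: single k=3 term ⇒ +0.231242;  D = -0.141353+0.183009i
d^4_{2,4}: single k=2 term ⇒ +0.109931;  D = -0.087312+0.066794i
d^4_{3,4}: single k=1 term ⇒ +0.039505;  D = -0.036494+0.015127i
d^4_{4,4}: single k=0 term ⇒ +0.009390;  D = -0.009307+0.001244i
Y_4^{m'}(θ=1.1872,φ=1.4488) and Σ D·Y over m':
  (+0.1349+0.1801i)·(+0.2890+0.1534i)  (+0.1597+0.3969i)·(-0.1337+0.3488i)  (+0.0658+0.5340i)·(+0.0054+0.0014i)  (-0.0701+0.5068i)·(-0.0404+0.3291i)  (-0.1489+0.3546i)·(-0.0545+0.0000i)  (-0.1414+0.1830i)·(+0.0404+0.3291i)  (-0.0873+0.0668i)·(+0.0054-0.0014i)  (-0.0365+0.0151i)·(+0.1337+0.3488i)  (-0.0093+0.0012i)·(+0.2890-0.1534i)
Y_4^4(R⁻¹ n̂) = -0.383623-0.032028i

Re=-0.3836 Im=-0.0320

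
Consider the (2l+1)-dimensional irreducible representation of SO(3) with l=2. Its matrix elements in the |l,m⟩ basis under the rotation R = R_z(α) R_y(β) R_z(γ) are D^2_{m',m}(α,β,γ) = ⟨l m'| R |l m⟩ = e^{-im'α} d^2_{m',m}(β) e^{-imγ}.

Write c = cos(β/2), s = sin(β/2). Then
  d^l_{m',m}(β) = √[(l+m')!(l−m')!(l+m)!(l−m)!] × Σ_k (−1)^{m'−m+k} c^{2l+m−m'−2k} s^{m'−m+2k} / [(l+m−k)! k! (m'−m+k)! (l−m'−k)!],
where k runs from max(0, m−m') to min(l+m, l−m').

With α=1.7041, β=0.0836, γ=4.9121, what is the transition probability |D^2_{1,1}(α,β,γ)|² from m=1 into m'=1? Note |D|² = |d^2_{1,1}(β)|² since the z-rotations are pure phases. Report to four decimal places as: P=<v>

P=0.9826

D^2_{1,1}(1.7041,0.0836,4.9121) = e^{-i·1·1.7041}·d^2_{1,1}(0.0836)·e^{-i·1·4.9121}. Compute d first:
With c≡cos(β/2)=0.999127 and s≡sin(β/2)=0.041788, N=[6·1·6·1]^{1/2}=6.000000
k∈{0,1} keeps every argument non-negative
  k=0: (−1)^0·6.0000/(6)·0.9991^4·0.0418^0 = +0.996511
  k=1: (−1)^1·6.0000/(2)·0.9991^2·0.0418^2 = -0.005230
d^2_{1,1}(0.0836) = +0.996511 -0.005230 = +0.991281
|D^2_{1,1}|² = |d^2_{1,1}(β)|² = (+0.991281)² = 0.982638 (the z-rotation phases have unit modulus)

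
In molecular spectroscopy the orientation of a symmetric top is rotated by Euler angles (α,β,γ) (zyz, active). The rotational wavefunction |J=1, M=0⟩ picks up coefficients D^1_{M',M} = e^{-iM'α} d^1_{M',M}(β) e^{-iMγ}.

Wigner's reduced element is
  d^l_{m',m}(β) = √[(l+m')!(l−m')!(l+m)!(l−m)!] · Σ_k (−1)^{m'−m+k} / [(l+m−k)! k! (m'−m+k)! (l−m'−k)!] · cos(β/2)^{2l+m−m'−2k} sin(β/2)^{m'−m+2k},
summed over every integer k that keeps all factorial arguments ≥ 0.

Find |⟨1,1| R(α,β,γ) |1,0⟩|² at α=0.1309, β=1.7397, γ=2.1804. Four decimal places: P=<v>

First d^1_{1,0}(β=1.7397), then the phase factors e^{-i(1)α} and e^{-i(0)γ}:
With c≡cos(β/2)=0.644941 and s≡sin(β/2)=0.764232, N=[2·1·1·1]^{1/2}=1.414214
The bounds max(0,m−m')=0 and min(l+m,l−m')=0 give 1 term
  k=0: (−1)^1·1.4142/(1)·0.6449^1·0.7642^1 = -0.697044
d^1_{1,0}(1.7397) = -0.697044
|D^1_{1,0}|² = |d^1_{1,0}(β)|² = (-0.697044)² = 0.485871 (the z-rotation phases have unit modulus)

P=0.4859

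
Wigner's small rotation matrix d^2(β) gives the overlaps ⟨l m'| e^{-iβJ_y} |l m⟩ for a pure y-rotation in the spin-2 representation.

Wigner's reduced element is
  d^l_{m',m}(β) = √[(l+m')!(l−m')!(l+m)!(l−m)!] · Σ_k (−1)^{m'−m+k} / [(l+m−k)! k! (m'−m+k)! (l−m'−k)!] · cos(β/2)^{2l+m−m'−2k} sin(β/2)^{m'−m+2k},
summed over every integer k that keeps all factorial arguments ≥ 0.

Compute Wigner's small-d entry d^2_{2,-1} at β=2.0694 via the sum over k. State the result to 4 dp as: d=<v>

d^2_{2,-1}(β=2.0694) via Wigner's sum:
With c≡cos(β/2)=0.510784 and s≡sin(β/2)=0.859709, N=[24·1·1·6]^{1/2}=12.000000
k∈{0} keeps every argument non-negative
  k=0: (−1)^3·12.0000/(6)·0.5108^1·0.8597^3 = -0.649115
d^2_{2,-1}(2.0694) = -0.649115

d=-0.6491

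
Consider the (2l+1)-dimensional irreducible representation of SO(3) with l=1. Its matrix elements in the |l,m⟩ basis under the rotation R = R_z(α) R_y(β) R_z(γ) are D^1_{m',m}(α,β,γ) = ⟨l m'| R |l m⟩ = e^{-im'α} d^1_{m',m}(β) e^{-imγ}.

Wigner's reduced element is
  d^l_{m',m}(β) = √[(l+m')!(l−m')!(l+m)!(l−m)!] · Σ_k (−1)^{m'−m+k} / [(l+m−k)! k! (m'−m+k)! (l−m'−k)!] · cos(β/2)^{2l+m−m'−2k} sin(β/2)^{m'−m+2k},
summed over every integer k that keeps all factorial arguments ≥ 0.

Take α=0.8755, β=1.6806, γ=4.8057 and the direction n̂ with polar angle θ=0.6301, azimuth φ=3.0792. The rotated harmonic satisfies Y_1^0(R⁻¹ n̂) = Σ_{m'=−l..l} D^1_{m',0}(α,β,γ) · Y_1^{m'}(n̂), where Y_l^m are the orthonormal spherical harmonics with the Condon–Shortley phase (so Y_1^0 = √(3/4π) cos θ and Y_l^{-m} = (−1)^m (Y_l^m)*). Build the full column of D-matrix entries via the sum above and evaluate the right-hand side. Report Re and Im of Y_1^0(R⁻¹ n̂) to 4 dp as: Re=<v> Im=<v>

Re=-0.2125 Im=0.0000

Need the full column D^1_{m',0} for m'=−1..1 at α=0.8755, β=1.6806, γ=4.8057.
cos(β/2)=0.667239, sin(β/2)=0.744843
d^1_{-1,0}: single k=1 term ⇒ +0.702848;  D = +0.450254+0.539692i
d^1_{0,0}: k∈[0..1] ⇒ +0.445208 -0.554792 = -0.109583;  D = -0.109583+0.000000i
d^1_{1,0}: single k=0 term ⇒ -0.702848;  D = -0.450254+0.539692i
Y_1^{m'}(θ=0.6301,φ=3.0792) and Σ D·Y over m':
  (+0.4503+0.5397i)·(-0.2032-0.0127i)  (-0.1096+0.0000i)·(+0.3948+0.0000i)  (-0.4503+0.5397i)·(+0.2032-0.0127i)
Y_1^0(R⁻¹ n̂) = -0.212523+0.000000i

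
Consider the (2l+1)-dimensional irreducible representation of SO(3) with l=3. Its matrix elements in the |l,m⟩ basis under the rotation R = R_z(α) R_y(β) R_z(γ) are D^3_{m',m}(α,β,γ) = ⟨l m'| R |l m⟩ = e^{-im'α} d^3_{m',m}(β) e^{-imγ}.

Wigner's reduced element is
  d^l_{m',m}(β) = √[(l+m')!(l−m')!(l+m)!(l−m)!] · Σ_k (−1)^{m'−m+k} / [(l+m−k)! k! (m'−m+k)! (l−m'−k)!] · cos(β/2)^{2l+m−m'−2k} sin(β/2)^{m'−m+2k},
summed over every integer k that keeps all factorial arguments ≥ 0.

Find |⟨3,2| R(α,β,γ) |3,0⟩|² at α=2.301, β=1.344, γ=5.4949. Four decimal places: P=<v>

Split into d^3_{2,0}(β=1.344) × two z-phases.
c=cos(1.344/2)=0.782578, s=sin(1.344/2)=0.622552; N=√[120·1·6·6]=65.726707
Admissible k: 0..1 (factorial args all ≥0)
  k=0: (−1)^2·65.7267/(12)·0.7826^4·0.6226^2 = +0.796202
  k=1: (−1)^3·65.7267/(12)·0.7826^2·0.6226^4 = -0.503871
d^3_{2,0}(1.344) = +0.796202 -0.503871 = +0.292331
|D^3_{2,0}|² = |d^3_{2,0}(β)|² = (+0.292331)² = 0.085457 (the z-rotation phases have unit modulus)

P=0.0855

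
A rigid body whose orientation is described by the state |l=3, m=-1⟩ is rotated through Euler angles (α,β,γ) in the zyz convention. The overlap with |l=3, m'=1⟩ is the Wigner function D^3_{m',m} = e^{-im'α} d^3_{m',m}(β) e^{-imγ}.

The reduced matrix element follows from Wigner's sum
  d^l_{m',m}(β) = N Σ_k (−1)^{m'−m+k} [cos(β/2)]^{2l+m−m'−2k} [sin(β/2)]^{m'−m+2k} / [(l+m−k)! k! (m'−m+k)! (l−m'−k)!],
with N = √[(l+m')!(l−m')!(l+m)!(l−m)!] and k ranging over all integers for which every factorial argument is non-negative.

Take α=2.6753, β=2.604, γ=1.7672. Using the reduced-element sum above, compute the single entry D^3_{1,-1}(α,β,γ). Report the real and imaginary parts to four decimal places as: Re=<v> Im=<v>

Re=0.2112 Im=-0.2706

First d^3_{1,-1}(β=2.604), then the phase factors e^{-i(1)α} and e^{-i(-1)γ}:
c=cos(2.604/2)=0.265571, s=sin(2.604/2)=0.964091; N=√[24·2·2·24]=48.000000
Admissible k: 0..2 (factorial args all ≥0)
  k=0: (−1)^2·48.0000/(8)·0.2656^4·0.9641^2 = +0.027740
  k=1: (−1)^3·48.0000/(6)·0.2656^2·0.9641^4 = -0.487444
  k=2: (−1)^4·48.0000/(48)·0.2656^0·0.9641^6 = +0.802988
d^3_{1,-1}(2.604) = +0.027740 -0.487444 +0.802988 = +0.343284
D = (-0.893241-0.449578i)·(+0.343284)·(-0.195143+0.980775i) = +0.211204-0.270623i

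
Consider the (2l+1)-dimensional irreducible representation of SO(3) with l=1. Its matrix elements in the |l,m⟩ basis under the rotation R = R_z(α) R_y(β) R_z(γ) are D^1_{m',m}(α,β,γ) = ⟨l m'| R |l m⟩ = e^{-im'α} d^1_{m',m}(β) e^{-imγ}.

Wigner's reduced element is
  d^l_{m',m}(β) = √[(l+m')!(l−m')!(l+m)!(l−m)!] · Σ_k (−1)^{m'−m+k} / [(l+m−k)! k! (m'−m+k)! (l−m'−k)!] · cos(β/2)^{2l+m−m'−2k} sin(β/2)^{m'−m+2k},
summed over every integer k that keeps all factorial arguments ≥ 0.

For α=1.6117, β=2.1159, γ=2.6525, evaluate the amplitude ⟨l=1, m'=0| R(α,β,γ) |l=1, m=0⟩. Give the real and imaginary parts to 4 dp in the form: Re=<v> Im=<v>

First d^1_{0,0}(β=2.1159), then the phase factors e^{-i(0)α} and e^{-i(0)γ}:
With c≡cos(β/2)=0.490659 and s≡sin(β/2)=0.871351, N=[1·1·1·1]^{1/2}=1.000000
The bounds max(0,m−m')=0 and min(l+m,l−m')=1 give 2 terms
  k=0: (−1)^0·1.0000/(1)·0.4907^2·0.8714^0 = +0.240747
  k=1: (−1)^1·1.0000/(1)·0.4907^0·0.8714^2 = -0.759253
d^1_{0,0}(2.1159) = +0.240747 -0.759253 = -0.518507
Attach z-rotation phases: D = e^{-i(0)(1.6117)}·(-0.518507)·e^{-i(0)(2.6525)} = -0.518507+0.000000i

Re=-0.5185 Im=0.0000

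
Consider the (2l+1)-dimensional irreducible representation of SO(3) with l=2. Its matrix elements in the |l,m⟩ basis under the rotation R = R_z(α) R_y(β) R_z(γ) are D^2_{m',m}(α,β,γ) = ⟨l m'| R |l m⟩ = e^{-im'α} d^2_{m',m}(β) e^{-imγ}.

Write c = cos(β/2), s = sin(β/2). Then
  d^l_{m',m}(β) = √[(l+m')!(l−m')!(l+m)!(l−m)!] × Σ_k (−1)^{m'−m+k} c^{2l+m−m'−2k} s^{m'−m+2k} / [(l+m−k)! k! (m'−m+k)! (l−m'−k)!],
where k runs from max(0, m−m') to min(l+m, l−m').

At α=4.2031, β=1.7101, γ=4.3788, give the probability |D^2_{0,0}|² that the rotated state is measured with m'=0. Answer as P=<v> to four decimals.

P=0.2219

Split into d^2_{0,0}(β=1.7101) × two z-phases.
Half-angle: c=0.656181, s=0.754604. N=√(2·2·2·2)=4.000000
Admissible k: 0..2 (factorial args all ≥0)
  k=0: (−1)^0·4.0000/(4)·0.6562^4·0.7546^0 = +0.185393
  k=1: (−1)^1·4.0000/(1)·0.6562^2·0.7546^2 = -0.980720
  k=2: (−1)^2·4.0000/(4)·0.6562^0·0.7546^4 = +0.324247
d^2_{0,0}(1.7101) = +0.185393 -0.980720 +0.324247 = -0.471080
|D^2_{0,0}|² = |d^2_{0,0}(β)|² = (-0.471080)² = 0.221916 (the z-rotation phases have unit modulus)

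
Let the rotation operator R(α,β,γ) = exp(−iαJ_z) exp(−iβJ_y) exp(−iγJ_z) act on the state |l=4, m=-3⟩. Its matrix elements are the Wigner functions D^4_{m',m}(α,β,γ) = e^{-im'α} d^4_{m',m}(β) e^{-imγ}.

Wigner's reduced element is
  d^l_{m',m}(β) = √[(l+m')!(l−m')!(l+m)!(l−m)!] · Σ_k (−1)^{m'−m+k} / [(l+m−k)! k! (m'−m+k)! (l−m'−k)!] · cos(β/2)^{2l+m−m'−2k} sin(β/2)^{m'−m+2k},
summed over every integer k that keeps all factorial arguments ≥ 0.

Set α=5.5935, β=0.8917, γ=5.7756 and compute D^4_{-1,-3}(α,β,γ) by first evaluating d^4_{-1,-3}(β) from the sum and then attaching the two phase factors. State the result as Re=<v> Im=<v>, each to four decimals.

Re=-0.2951 Im=-0.3950

D^4_{-1,-3}(5.5935,0.8917,5.7756) = e^{-i·-1·5.5935}·d^4_{-1,-3}(0.8917)·e^{-i·-3·5.7756}. Compute d first:
Half-angle: c=0.902244, s=0.431225. N=√(6·120·1·5040)=1904.940944
k: max(0,(-3)−(-1))=0 … min(4+(-3),4−(-1))=1
  k=0: (−1)^2·1904.9409/(240)·0.9022^6·0.4312^2 = +0.796202
  k=1: (−1)^3·1904.9409/(144)·0.9022^4·0.4312^4 = -0.303132
d^4_{-1,-3}(0.8917) = +0.796202 -0.303132 = +0.493070
Attach z-rotation phases: D = e^{-i(-1)(5.5935)}·(+0.493070)·e^{-i(-3)(5.7756)} = -0.295110-0.395005i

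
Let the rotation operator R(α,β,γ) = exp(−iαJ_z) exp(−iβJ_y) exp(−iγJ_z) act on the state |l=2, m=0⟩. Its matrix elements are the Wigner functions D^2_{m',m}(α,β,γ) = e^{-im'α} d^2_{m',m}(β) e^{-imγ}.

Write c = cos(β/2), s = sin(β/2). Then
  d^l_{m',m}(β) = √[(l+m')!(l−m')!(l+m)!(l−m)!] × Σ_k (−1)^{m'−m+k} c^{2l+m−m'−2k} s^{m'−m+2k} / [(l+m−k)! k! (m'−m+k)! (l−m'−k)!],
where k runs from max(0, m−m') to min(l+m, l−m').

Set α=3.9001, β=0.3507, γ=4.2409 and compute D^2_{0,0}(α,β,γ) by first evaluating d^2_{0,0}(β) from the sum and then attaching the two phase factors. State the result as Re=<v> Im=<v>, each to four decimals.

Re=0.8230 Im=0.0000

Split into d^2_{0,0}(β=0.3507) × two z-phases.
c=cos(0.3507/2)=0.984666, s=sin(0.3507/2)=0.174453; N=√[2·2·2·2]=4.000000
The bounds max(0,m−m')=0 and min(l+m,l−m')=2 give 3 terms
  k=0: (−1)^0·4.0000/(4)·0.9847^4·0.1745^0 = +0.940059
  k=1: (−1)^1·4.0000/(1)·0.9847^2·0.1745^2 = -0.118030
  k=2: (−1)^2·4.0000/(4)·0.9847^0·0.1745^4 = +0.000926
d^2_{0,0}(0.3507) = +0.940059 -0.118030 +0.000926 = +0.822955
Phases: e^{-i·(0)·3.9001}=+1.000000+0.000000i, e^{-i·(0)·4.2409}=+1.000000+0.000000i ⇒ D=+0.822955+0.000000i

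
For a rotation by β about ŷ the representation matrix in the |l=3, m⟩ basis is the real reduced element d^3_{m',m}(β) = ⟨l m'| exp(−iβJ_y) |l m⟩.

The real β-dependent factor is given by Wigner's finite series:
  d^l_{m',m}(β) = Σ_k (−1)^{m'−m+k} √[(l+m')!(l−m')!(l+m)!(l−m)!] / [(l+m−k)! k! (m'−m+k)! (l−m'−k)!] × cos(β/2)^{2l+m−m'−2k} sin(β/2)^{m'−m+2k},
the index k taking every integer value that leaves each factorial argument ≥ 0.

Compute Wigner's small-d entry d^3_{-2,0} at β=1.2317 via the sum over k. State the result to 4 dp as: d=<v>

d^3_{-2,0}(β=1.2317) via Wigner's sum:
With c≡cos(β/2)=0.816283 and s≡sin(β/2)=0.577653, N=[1·120·6·6]^{1/2}=65.726707
Admissible k: 2..3 (factorial args all ≥0)
  k=2: (−1)^0·65.7267/(12)·0.8163^4·0.5777^2 = +0.811440
  k=3: (−1)^1·65.7267/(12)·0.8163^2·0.5777^4 = -0.406358
d^3_{-2,0}(1.2317) = +0.811440 -0.406358 = +0.405082

d=0.4051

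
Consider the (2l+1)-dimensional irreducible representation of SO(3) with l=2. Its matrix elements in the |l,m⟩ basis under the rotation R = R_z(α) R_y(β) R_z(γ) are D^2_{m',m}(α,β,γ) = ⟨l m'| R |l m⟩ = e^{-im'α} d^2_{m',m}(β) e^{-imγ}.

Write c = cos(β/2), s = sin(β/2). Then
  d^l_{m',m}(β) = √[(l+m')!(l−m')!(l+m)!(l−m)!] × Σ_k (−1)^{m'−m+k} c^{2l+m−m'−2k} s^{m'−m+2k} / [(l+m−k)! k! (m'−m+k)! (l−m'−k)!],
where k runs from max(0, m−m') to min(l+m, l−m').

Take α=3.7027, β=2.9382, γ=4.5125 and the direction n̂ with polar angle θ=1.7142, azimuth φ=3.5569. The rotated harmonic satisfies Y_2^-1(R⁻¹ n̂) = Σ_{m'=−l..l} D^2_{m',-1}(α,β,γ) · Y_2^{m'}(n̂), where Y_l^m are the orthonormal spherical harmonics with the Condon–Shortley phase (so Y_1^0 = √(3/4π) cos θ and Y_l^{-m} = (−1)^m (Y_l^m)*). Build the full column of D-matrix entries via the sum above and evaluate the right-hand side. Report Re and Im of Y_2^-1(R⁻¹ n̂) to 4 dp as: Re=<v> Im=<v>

Re=0.0850 Im=0.2304

Need the full column D^2_{m',-1} for m'=−2..2 at α=3.7027, β=2.9382, γ=4.5125.
cos(β/2)=0.101521, sin(β/2)=0.994833
d^2_{-2,-1}: single k=1 term ⇒ +0.002082;  D = +0.001659-0.001257i
d^2_{-1,-1}: k∈[0..1] ⇒ +0.000106 -0.030601 = -0.030495;  D = +0.010777-0.028527i
d^2_{0,-1}: k∈[0..1] ⇒ -0.002550 +0.244840 = +0.242291;  D = -0.048109-0.237466i
d^2_{1,-1}: k∈[0..1] ⇒ +0.030601 -0.979493 = -0.948892;  D = -0.654397-0.687140i
d^2_{2,-1}: single k=0 term ⇒ -0.199911;  D = +0.193761+0.049206i
Y_2^{m'}(θ=1.7142,φ=3.5569) and Σ D·Y over m':
  (+0.0017-0.0013i)·(+0.2552-0.2794i)  (+0.0108-0.0285i)·(+0.1000-0.0441i)  (-0.0481-0.2375i)·(-0.2961+0.0000i)  (-0.6544-0.6871i)·(-0.1000-0.0441i)  (+0.1938+0.0492i)·(+0.2552+0.2794i)
Y_2^-1(R⁻¹ n̂) = +0.084969+0.230439i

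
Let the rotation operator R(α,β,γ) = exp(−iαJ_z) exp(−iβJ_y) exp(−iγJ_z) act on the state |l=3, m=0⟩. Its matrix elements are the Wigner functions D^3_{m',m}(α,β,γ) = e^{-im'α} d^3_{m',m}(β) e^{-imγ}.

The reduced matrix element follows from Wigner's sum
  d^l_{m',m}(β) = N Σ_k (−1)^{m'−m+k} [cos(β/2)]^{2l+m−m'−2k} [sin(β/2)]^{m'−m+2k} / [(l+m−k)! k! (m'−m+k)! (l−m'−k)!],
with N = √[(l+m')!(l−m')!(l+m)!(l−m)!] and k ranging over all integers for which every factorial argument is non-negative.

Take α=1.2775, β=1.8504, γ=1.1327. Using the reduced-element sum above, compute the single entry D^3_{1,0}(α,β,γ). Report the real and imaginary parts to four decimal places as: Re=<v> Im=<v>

Split into d^3_{1,0}(β=1.8504) × two z-phases.
With c≡cos(β/2)=0.601675 and s≡sin(β/2)=0.798741, N=[24·2·6·6]^{1/2}=41.569219
Admissible k: 0..2 (factorial args all ≥0)
  k=0: (−1)^1·41.5692/(12)·0.6017^5·0.7987^1 = -0.218175
  k=1: (−1)^2·41.5692/(4)·0.6017^3·0.7987^3 = +1.153495
  k=2: (−1)^3·41.5692/(12)·0.6017^1·0.7987^5 = -0.677614
d^3_{1,0}(1.8504) = -0.218175 +1.153495 -0.677614 = +0.257705
D = (+0.289109-0.957296i)·(+0.257705)·(+1.000000+0.000000i) = +0.074505-0.246700i

Re=0.0745 Im=-0.2467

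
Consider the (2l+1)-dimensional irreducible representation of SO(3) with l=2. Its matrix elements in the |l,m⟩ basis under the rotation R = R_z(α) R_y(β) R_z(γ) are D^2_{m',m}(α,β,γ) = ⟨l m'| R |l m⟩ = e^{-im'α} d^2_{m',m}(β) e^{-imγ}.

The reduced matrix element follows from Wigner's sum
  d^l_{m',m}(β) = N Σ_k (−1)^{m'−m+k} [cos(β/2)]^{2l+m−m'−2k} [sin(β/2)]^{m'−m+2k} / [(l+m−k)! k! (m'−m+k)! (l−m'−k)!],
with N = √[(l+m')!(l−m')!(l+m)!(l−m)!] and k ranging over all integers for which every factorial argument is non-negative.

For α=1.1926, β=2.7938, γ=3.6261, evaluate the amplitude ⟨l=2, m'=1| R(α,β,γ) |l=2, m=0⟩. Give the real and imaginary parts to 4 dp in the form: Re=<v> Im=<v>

Re=0.1449 Im=-0.3647

First d^2_{1,0}(β=2.7938), then the phase factors e^{-i(1)α} and e^{-i(0)γ}:
c=cos(2.7938/2)=0.173021, s=sin(2.7938/2)=0.984918; N=√[6·1·2·2]=4.898979
k∈{0,1} keeps every argument non-negative
  k=0: (−1)^1·4.8990/(2)·0.1730^3·0.9849^1 = -0.012496
  k=1: (−1)^2·4.8990/(2)·0.1730^1·0.9849^3 = +0.404926
d^2_{1,0}(2.7938) = -0.012496 +0.404926 = +0.392430
D = (+0.369245-0.929332i)·(+0.392430)·(+1.000000+0.000000i) = +0.144903-0.364697i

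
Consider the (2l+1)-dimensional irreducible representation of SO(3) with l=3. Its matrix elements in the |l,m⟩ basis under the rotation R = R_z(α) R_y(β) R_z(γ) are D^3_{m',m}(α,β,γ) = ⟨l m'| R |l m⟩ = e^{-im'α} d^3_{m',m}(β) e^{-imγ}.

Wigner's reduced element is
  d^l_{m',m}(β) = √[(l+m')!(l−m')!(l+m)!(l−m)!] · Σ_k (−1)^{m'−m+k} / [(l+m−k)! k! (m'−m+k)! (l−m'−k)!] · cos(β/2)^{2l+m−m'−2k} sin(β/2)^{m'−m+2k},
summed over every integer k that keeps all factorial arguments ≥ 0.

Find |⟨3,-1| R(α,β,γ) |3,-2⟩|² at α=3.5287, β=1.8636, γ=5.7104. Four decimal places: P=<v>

First d^3_{-1,-2}(β=1.8636), then the phase factors e^{-i(-1)α} and e^{-i(-2)γ}:
With c≡cos(β/2)=0.596390 and s≡sin(β/2)=0.802695, N=[2·24·1·120]^{1/2}=75.894664
k∈{0,1} keeps every argument non-negative
  k=0: (−1)^1·75.8947/(24)·0.5964^5·0.8027^1 = -0.191515
  k=1: (−1)^2·75.8947/(12)·0.5964^3·0.8027^3 = +0.693861
d^3_{-1,-2}(1.8636) = -0.191515 +0.693861 = +0.502346
|D^3_{-1,-2}|² = |d^3_{-1,-2}(β)|² = (+0.502346)² = 0.252352 (the z-rotation phases have unit modulus)

P=0.2524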